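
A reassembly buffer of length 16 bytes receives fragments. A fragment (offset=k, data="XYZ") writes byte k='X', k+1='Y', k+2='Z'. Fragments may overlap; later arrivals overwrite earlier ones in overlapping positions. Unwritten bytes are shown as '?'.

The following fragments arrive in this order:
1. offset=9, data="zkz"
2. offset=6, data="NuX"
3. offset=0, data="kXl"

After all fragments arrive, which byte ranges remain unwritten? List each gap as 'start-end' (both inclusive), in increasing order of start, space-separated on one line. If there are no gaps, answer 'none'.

Fragment 1: offset=9 len=3
Fragment 2: offset=6 len=3
Fragment 3: offset=0 len=3
Gaps: 3-5 12-15

Answer: 3-5 12-15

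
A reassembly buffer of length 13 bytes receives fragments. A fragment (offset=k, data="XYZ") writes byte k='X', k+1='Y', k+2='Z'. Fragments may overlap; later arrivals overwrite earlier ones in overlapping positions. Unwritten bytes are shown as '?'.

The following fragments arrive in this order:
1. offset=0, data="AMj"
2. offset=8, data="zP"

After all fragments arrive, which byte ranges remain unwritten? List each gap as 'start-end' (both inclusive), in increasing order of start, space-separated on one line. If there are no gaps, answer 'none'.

Answer: 3-7 10-12

Derivation:
Fragment 1: offset=0 len=3
Fragment 2: offset=8 len=2
Gaps: 3-7 10-12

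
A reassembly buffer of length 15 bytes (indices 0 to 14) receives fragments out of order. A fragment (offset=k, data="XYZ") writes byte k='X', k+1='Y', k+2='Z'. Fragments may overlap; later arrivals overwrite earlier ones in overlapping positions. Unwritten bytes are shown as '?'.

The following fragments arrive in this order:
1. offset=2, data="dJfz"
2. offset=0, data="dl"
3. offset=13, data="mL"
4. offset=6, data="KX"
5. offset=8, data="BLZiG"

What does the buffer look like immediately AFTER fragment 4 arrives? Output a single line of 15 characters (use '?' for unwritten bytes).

Fragment 1: offset=2 data="dJfz" -> buffer=??dJfz?????????
Fragment 2: offset=0 data="dl" -> buffer=dldJfz?????????
Fragment 3: offset=13 data="mL" -> buffer=dldJfz???????mL
Fragment 4: offset=6 data="KX" -> buffer=dldJfzKX?????mL

Answer: dldJfzKX?????mL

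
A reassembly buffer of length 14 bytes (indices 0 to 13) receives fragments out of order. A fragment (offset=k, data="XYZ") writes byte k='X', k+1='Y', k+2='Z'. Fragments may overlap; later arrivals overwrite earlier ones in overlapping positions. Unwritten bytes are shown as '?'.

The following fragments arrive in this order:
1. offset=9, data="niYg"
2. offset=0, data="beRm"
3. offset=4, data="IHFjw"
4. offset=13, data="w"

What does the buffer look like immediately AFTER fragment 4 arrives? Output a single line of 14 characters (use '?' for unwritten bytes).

Fragment 1: offset=9 data="niYg" -> buffer=?????????niYg?
Fragment 2: offset=0 data="beRm" -> buffer=beRm?????niYg?
Fragment 3: offset=4 data="IHFjw" -> buffer=beRmIHFjwniYg?
Fragment 4: offset=13 data="w" -> buffer=beRmIHFjwniYgw

Answer: beRmIHFjwniYgw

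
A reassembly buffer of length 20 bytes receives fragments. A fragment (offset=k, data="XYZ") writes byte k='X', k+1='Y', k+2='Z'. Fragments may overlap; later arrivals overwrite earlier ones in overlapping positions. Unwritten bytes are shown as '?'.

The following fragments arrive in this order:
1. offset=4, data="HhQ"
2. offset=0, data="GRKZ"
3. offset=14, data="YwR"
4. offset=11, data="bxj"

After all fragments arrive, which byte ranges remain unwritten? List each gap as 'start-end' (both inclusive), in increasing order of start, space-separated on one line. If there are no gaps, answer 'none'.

Fragment 1: offset=4 len=3
Fragment 2: offset=0 len=4
Fragment 3: offset=14 len=3
Fragment 4: offset=11 len=3
Gaps: 7-10 17-19

Answer: 7-10 17-19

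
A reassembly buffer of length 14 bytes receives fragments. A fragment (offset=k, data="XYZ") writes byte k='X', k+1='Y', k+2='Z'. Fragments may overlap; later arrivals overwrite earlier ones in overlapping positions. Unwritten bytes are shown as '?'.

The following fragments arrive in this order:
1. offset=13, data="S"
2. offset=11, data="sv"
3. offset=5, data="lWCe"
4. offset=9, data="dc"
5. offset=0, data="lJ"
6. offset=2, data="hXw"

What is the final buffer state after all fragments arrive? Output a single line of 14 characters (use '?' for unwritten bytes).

Fragment 1: offset=13 data="S" -> buffer=?????????????S
Fragment 2: offset=11 data="sv" -> buffer=???????????svS
Fragment 3: offset=5 data="lWCe" -> buffer=?????lWCe??svS
Fragment 4: offset=9 data="dc" -> buffer=?????lWCedcsvS
Fragment 5: offset=0 data="lJ" -> buffer=lJ???lWCedcsvS
Fragment 6: offset=2 data="hXw" -> buffer=lJhXwlWCedcsvS

Answer: lJhXwlWCedcsvS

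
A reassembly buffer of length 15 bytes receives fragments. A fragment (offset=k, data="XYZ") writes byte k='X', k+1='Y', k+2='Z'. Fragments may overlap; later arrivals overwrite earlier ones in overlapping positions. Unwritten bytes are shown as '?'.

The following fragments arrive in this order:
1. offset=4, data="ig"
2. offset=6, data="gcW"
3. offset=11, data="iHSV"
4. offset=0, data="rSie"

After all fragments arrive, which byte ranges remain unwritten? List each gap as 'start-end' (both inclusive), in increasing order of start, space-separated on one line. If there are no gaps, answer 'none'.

Answer: 9-10

Derivation:
Fragment 1: offset=4 len=2
Fragment 2: offset=6 len=3
Fragment 3: offset=11 len=4
Fragment 4: offset=0 len=4
Gaps: 9-10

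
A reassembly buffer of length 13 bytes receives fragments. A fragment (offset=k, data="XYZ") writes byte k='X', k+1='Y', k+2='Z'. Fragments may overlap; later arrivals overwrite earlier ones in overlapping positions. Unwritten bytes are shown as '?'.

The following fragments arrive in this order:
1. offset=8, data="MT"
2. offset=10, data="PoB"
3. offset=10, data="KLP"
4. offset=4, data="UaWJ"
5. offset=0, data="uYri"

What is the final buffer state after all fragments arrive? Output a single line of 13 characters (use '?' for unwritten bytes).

Answer: uYriUaWJMTKLP

Derivation:
Fragment 1: offset=8 data="MT" -> buffer=????????MT???
Fragment 2: offset=10 data="PoB" -> buffer=????????MTPoB
Fragment 3: offset=10 data="KLP" -> buffer=????????MTKLP
Fragment 4: offset=4 data="UaWJ" -> buffer=????UaWJMTKLP
Fragment 5: offset=0 data="uYri" -> buffer=uYriUaWJMTKLP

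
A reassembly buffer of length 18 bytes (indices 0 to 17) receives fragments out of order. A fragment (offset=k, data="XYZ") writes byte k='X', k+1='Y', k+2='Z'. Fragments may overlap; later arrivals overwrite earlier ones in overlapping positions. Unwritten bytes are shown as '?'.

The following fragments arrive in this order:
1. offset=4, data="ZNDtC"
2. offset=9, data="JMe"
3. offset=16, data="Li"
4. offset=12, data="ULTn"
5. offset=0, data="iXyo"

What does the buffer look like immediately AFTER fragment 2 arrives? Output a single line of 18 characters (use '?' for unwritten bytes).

Answer: ????ZNDtCJMe??????

Derivation:
Fragment 1: offset=4 data="ZNDtC" -> buffer=????ZNDtC?????????
Fragment 2: offset=9 data="JMe" -> buffer=????ZNDtCJMe??????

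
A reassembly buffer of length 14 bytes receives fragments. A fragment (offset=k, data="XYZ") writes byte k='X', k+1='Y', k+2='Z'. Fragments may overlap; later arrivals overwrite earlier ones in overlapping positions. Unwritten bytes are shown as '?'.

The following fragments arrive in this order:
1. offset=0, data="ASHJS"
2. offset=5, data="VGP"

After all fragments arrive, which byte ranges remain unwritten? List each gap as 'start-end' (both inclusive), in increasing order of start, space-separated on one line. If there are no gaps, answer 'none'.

Answer: 8-13

Derivation:
Fragment 1: offset=0 len=5
Fragment 2: offset=5 len=3
Gaps: 8-13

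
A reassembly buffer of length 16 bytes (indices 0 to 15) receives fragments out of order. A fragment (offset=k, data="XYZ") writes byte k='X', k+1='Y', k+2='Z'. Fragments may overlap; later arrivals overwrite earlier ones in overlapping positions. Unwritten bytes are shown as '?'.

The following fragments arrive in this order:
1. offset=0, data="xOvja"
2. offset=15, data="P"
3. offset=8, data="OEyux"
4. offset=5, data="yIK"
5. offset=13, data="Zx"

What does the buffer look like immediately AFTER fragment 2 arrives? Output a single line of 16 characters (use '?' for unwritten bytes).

Fragment 1: offset=0 data="xOvja" -> buffer=xOvja???????????
Fragment 2: offset=15 data="P" -> buffer=xOvja??????????P

Answer: xOvja??????????P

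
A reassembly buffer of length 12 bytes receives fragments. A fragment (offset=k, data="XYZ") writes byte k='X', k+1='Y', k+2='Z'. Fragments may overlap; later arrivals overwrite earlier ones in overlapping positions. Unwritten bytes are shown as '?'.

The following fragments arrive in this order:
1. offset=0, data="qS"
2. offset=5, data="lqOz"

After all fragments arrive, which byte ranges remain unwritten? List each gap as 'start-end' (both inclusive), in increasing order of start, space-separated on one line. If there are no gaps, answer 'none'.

Fragment 1: offset=0 len=2
Fragment 2: offset=5 len=4
Gaps: 2-4 9-11

Answer: 2-4 9-11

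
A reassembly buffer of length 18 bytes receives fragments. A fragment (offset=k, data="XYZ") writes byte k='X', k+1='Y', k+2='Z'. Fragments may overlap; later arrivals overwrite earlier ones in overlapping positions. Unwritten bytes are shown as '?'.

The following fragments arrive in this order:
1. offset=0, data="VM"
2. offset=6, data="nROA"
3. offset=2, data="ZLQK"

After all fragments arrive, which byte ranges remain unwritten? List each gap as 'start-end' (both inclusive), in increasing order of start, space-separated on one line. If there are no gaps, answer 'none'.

Fragment 1: offset=0 len=2
Fragment 2: offset=6 len=4
Fragment 3: offset=2 len=4
Gaps: 10-17

Answer: 10-17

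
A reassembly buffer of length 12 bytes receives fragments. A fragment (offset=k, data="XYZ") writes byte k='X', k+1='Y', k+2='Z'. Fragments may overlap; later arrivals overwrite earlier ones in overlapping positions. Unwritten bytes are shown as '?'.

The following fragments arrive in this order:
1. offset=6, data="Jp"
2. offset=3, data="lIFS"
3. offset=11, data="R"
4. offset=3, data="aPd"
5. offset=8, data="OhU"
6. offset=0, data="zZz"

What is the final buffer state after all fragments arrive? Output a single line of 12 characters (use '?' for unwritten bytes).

Answer: zZzaPdSpOhUR

Derivation:
Fragment 1: offset=6 data="Jp" -> buffer=??????Jp????
Fragment 2: offset=3 data="lIFS" -> buffer=???lIFSp????
Fragment 3: offset=11 data="R" -> buffer=???lIFSp???R
Fragment 4: offset=3 data="aPd" -> buffer=???aPdSp???R
Fragment 5: offset=8 data="OhU" -> buffer=???aPdSpOhUR
Fragment 6: offset=0 data="zZz" -> buffer=zZzaPdSpOhUR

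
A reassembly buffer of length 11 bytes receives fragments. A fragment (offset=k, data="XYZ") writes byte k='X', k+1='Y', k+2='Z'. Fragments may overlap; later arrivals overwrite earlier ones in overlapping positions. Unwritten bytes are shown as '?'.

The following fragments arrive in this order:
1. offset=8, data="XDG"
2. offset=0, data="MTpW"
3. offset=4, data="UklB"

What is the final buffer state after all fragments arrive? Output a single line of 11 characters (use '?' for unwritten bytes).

Answer: MTpWUklBXDG

Derivation:
Fragment 1: offset=8 data="XDG" -> buffer=????????XDG
Fragment 2: offset=0 data="MTpW" -> buffer=MTpW????XDG
Fragment 3: offset=4 data="UklB" -> buffer=MTpWUklBXDG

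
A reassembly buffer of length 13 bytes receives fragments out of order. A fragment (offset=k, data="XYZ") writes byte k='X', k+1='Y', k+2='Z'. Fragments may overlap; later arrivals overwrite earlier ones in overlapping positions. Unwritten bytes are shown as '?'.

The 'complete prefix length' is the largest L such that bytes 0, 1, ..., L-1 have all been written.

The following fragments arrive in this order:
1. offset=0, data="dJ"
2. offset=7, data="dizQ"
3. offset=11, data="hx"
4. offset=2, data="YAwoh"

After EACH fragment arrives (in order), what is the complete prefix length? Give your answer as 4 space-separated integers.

Fragment 1: offset=0 data="dJ" -> buffer=dJ??????????? -> prefix_len=2
Fragment 2: offset=7 data="dizQ" -> buffer=dJ?????dizQ?? -> prefix_len=2
Fragment 3: offset=11 data="hx" -> buffer=dJ?????dizQhx -> prefix_len=2
Fragment 4: offset=2 data="YAwoh" -> buffer=dJYAwohdizQhx -> prefix_len=13

Answer: 2 2 2 13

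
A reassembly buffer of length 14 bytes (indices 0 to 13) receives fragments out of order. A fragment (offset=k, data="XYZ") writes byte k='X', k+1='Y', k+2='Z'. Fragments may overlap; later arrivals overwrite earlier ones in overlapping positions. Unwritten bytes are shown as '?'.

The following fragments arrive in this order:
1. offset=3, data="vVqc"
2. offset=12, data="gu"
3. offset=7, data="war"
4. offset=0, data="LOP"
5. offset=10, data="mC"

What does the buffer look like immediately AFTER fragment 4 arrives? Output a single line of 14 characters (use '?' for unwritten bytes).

Answer: LOPvVqcwar??gu

Derivation:
Fragment 1: offset=3 data="vVqc" -> buffer=???vVqc???????
Fragment 2: offset=12 data="gu" -> buffer=???vVqc?????gu
Fragment 3: offset=7 data="war" -> buffer=???vVqcwar??gu
Fragment 4: offset=0 data="LOP" -> buffer=LOPvVqcwar??gu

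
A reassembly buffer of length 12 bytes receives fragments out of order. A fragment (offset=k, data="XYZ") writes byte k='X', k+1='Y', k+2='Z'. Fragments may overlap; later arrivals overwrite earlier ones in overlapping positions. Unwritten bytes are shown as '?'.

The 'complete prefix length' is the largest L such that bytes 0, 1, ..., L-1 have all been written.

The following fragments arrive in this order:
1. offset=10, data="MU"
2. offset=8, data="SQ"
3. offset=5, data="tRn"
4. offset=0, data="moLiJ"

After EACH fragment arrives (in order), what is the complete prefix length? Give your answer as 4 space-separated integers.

Answer: 0 0 0 12

Derivation:
Fragment 1: offset=10 data="MU" -> buffer=??????????MU -> prefix_len=0
Fragment 2: offset=8 data="SQ" -> buffer=????????SQMU -> prefix_len=0
Fragment 3: offset=5 data="tRn" -> buffer=?????tRnSQMU -> prefix_len=0
Fragment 4: offset=0 data="moLiJ" -> buffer=moLiJtRnSQMU -> prefix_len=12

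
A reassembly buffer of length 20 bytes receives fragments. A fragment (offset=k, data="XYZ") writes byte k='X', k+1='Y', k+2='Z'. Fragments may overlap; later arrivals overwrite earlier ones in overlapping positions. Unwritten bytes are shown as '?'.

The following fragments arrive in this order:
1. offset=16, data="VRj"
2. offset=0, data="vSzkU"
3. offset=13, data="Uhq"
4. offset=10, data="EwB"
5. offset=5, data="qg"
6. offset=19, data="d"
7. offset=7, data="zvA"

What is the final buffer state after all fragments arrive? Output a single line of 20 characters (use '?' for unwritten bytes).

Answer: vSzkUqgzvAEwBUhqVRjd

Derivation:
Fragment 1: offset=16 data="VRj" -> buffer=????????????????VRj?
Fragment 2: offset=0 data="vSzkU" -> buffer=vSzkU???????????VRj?
Fragment 3: offset=13 data="Uhq" -> buffer=vSzkU????????UhqVRj?
Fragment 4: offset=10 data="EwB" -> buffer=vSzkU?????EwBUhqVRj?
Fragment 5: offset=5 data="qg" -> buffer=vSzkUqg???EwBUhqVRj?
Fragment 6: offset=19 data="d" -> buffer=vSzkUqg???EwBUhqVRjd
Fragment 7: offset=7 data="zvA" -> buffer=vSzkUqgzvAEwBUhqVRjd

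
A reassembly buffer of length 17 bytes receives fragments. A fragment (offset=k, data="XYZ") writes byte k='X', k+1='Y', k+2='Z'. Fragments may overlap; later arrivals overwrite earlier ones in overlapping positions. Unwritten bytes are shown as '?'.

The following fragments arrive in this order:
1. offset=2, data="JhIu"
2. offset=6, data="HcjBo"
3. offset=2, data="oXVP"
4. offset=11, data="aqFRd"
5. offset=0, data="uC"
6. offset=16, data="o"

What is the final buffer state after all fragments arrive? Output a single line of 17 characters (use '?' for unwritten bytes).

Fragment 1: offset=2 data="JhIu" -> buffer=??JhIu???????????
Fragment 2: offset=6 data="HcjBo" -> buffer=??JhIuHcjBo??????
Fragment 3: offset=2 data="oXVP" -> buffer=??oXVPHcjBo??????
Fragment 4: offset=11 data="aqFRd" -> buffer=??oXVPHcjBoaqFRd?
Fragment 5: offset=0 data="uC" -> buffer=uCoXVPHcjBoaqFRd?
Fragment 6: offset=16 data="o" -> buffer=uCoXVPHcjBoaqFRdo

Answer: uCoXVPHcjBoaqFRdo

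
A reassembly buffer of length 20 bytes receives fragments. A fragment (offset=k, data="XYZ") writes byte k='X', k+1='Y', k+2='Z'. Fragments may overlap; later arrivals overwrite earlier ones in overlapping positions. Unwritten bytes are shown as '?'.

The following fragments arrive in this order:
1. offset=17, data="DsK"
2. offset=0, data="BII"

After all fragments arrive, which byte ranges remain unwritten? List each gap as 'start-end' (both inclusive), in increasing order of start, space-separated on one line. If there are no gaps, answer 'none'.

Answer: 3-16

Derivation:
Fragment 1: offset=17 len=3
Fragment 2: offset=0 len=3
Gaps: 3-16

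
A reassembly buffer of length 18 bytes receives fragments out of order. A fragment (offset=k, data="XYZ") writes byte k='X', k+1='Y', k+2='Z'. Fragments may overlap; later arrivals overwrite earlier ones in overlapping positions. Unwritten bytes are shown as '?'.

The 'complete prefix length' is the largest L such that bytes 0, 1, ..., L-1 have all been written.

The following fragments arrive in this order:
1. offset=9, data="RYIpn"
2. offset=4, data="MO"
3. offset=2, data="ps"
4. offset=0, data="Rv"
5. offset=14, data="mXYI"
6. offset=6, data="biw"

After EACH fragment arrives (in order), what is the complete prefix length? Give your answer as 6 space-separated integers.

Fragment 1: offset=9 data="RYIpn" -> buffer=?????????RYIpn???? -> prefix_len=0
Fragment 2: offset=4 data="MO" -> buffer=????MO???RYIpn???? -> prefix_len=0
Fragment 3: offset=2 data="ps" -> buffer=??psMO???RYIpn???? -> prefix_len=0
Fragment 4: offset=0 data="Rv" -> buffer=RvpsMO???RYIpn???? -> prefix_len=6
Fragment 5: offset=14 data="mXYI" -> buffer=RvpsMO???RYIpnmXYI -> prefix_len=6
Fragment 6: offset=6 data="biw" -> buffer=RvpsMObiwRYIpnmXYI -> prefix_len=18

Answer: 0 0 0 6 6 18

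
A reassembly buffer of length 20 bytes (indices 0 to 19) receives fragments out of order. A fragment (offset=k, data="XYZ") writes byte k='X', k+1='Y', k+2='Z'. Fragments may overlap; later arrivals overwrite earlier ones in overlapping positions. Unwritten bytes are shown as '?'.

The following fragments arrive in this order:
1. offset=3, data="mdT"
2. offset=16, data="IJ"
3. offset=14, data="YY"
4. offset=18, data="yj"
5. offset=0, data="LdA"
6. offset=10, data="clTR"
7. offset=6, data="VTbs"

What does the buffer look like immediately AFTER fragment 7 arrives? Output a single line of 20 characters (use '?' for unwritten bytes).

Fragment 1: offset=3 data="mdT" -> buffer=???mdT??????????????
Fragment 2: offset=16 data="IJ" -> buffer=???mdT??????????IJ??
Fragment 3: offset=14 data="YY" -> buffer=???mdT????????YYIJ??
Fragment 4: offset=18 data="yj" -> buffer=???mdT????????YYIJyj
Fragment 5: offset=0 data="LdA" -> buffer=LdAmdT????????YYIJyj
Fragment 6: offset=10 data="clTR" -> buffer=LdAmdT????clTRYYIJyj
Fragment 7: offset=6 data="VTbs" -> buffer=LdAmdTVTbsclTRYYIJyj

Answer: LdAmdTVTbsclTRYYIJyj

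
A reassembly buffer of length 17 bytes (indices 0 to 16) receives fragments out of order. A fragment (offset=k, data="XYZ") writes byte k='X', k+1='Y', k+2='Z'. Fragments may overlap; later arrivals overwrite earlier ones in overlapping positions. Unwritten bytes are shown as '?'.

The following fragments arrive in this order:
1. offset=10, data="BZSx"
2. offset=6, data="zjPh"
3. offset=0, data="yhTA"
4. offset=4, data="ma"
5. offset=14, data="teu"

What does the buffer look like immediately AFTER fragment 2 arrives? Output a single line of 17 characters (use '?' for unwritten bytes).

Fragment 1: offset=10 data="BZSx" -> buffer=??????????BZSx???
Fragment 2: offset=6 data="zjPh" -> buffer=??????zjPhBZSx???

Answer: ??????zjPhBZSx???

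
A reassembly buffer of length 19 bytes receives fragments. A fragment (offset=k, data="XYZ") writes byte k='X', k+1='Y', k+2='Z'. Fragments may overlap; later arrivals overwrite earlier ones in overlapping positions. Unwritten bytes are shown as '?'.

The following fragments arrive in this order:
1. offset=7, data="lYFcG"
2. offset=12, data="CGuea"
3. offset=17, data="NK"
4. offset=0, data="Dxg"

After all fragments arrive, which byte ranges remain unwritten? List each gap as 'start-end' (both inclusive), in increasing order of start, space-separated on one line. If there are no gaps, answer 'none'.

Fragment 1: offset=7 len=5
Fragment 2: offset=12 len=5
Fragment 3: offset=17 len=2
Fragment 4: offset=0 len=3
Gaps: 3-6

Answer: 3-6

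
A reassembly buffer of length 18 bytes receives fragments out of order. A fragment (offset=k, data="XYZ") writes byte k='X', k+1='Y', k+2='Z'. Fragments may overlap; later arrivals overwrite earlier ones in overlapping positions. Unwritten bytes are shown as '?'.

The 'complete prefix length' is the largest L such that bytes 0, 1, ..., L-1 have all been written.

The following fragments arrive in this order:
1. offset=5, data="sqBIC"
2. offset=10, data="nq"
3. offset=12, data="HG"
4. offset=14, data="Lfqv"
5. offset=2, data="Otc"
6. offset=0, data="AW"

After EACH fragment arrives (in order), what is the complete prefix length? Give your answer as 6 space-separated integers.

Answer: 0 0 0 0 0 18

Derivation:
Fragment 1: offset=5 data="sqBIC" -> buffer=?????sqBIC???????? -> prefix_len=0
Fragment 2: offset=10 data="nq" -> buffer=?????sqBICnq?????? -> prefix_len=0
Fragment 3: offset=12 data="HG" -> buffer=?????sqBICnqHG???? -> prefix_len=0
Fragment 4: offset=14 data="Lfqv" -> buffer=?????sqBICnqHGLfqv -> prefix_len=0
Fragment 5: offset=2 data="Otc" -> buffer=??OtcsqBICnqHGLfqv -> prefix_len=0
Fragment 6: offset=0 data="AW" -> buffer=AWOtcsqBICnqHGLfqv -> prefix_len=18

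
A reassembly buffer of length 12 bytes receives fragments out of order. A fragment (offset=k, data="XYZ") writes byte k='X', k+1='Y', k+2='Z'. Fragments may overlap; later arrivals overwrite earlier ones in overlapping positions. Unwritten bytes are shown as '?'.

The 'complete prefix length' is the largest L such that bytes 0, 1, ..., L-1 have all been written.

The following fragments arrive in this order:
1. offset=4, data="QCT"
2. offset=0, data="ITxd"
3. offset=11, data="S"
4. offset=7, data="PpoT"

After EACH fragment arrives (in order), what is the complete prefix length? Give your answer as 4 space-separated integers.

Fragment 1: offset=4 data="QCT" -> buffer=????QCT????? -> prefix_len=0
Fragment 2: offset=0 data="ITxd" -> buffer=ITxdQCT????? -> prefix_len=7
Fragment 3: offset=11 data="S" -> buffer=ITxdQCT????S -> prefix_len=7
Fragment 4: offset=7 data="PpoT" -> buffer=ITxdQCTPpoTS -> prefix_len=12

Answer: 0 7 7 12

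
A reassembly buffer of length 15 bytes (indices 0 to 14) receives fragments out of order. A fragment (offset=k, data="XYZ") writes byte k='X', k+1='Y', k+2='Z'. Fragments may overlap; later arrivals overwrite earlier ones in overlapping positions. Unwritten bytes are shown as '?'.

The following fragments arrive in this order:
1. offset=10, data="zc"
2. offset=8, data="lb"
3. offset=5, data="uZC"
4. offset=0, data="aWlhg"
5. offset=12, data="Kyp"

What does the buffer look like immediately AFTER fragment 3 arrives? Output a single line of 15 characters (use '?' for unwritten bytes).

Answer: ?????uZClbzc???

Derivation:
Fragment 1: offset=10 data="zc" -> buffer=??????????zc???
Fragment 2: offset=8 data="lb" -> buffer=????????lbzc???
Fragment 3: offset=5 data="uZC" -> buffer=?????uZClbzc???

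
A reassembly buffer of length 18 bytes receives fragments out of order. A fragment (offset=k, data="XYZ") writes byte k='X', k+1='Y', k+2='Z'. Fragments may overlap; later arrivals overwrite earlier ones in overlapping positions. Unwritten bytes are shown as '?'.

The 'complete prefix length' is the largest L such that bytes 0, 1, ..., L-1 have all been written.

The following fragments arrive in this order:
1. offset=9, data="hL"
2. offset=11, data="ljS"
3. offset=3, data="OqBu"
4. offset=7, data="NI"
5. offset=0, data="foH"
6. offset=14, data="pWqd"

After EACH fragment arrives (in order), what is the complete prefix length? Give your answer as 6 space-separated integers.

Fragment 1: offset=9 data="hL" -> buffer=?????????hL??????? -> prefix_len=0
Fragment 2: offset=11 data="ljS" -> buffer=?????????hLljS???? -> prefix_len=0
Fragment 3: offset=3 data="OqBu" -> buffer=???OqBu??hLljS???? -> prefix_len=0
Fragment 4: offset=7 data="NI" -> buffer=???OqBuNIhLljS???? -> prefix_len=0
Fragment 5: offset=0 data="foH" -> buffer=foHOqBuNIhLljS???? -> prefix_len=14
Fragment 6: offset=14 data="pWqd" -> buffer=foHOqBuNIhLljSpWqd -> prefix_len=18

Answer: 0 0 0 0 14 18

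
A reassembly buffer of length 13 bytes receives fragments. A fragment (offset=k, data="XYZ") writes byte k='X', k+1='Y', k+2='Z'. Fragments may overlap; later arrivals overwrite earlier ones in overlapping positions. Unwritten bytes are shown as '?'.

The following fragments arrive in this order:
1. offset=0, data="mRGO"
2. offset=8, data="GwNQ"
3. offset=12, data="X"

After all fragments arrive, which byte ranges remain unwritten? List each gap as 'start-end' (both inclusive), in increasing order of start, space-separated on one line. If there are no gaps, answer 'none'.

Answer: 4-7

Derivation:
Fragment 1: offset=0 len=4
Fragment 2: offset=8 len=4
Fragment 3: offset=12 len=1
Gaps: 4-7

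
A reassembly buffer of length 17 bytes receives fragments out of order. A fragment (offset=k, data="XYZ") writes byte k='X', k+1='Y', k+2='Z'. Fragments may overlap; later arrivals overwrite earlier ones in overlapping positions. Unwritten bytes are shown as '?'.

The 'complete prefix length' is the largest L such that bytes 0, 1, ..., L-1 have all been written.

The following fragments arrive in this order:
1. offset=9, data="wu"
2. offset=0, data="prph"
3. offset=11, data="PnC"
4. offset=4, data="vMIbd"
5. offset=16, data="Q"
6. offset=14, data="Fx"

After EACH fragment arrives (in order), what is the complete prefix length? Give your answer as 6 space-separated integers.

Fragment 1: offset=9 data="wu" -> buffer=?????????wu?????? -> prefix_len=0
Fragment 2: offset=0 data="prph" -> buffer=prph?????wu?????? -> prefix_len=4
Fragment 3: offset=11 data="PnC" -> buffer=prph?????wuPnC??? -> prefix_len=4
Fragment 4: offset=4 data="vMIbd" -> buffer=prphvMIbdwuPnC??? -> prefix_len=14
Fragment 5: offset=16 data="Q" -> buffer=prphvMIbdwuPnC??Q -> prefix_len=14
Fragment 6: offset=14 data="Fx" -> buffer=prphvMIbdwuPnCFxQ -> prefix_len=17

Answer: 0 4 4 14 14 17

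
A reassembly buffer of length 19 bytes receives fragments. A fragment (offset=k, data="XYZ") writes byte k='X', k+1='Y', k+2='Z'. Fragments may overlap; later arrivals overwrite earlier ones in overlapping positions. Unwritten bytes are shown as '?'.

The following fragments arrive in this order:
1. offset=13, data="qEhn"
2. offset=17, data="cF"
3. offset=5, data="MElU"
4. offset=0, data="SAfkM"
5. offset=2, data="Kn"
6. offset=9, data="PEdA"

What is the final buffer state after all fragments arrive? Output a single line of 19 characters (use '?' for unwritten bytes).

Answer: SAKnMMElUPEdAqEhncF

Derivation:
Fragment 1: offset=13 data="qEhn" -> buffer=?????????????qEhn??
Fragment 2: offset=17 data="cF" -> buffer=?????????????qEhncF
Fragment 3: offset=5 data="MElU" -> buffer=?????MElU????qEhncF
Fragment 4: offset=0 data="SAfkM" -> buffer=SAfkMMElU????qEhncF
Fragment 5: offset=2 data="Kn" -> buffer=SAKnMMElU????qEhncF
Fragment 6: offset=9 data="PEdA" -> buffer=SAKnMMElUPEdAqEhncF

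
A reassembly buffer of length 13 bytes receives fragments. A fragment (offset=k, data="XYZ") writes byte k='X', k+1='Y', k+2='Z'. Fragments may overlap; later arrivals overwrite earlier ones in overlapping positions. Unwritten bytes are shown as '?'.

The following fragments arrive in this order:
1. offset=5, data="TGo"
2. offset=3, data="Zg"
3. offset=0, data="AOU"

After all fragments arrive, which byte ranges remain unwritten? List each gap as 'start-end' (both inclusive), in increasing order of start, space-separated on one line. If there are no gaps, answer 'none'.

Fragment 1: offset=5 len=3
Fragment 2: offset=3 len=2
Fragment 3: offset=0 len=3
Gaps: 8-12

Answer: 8-12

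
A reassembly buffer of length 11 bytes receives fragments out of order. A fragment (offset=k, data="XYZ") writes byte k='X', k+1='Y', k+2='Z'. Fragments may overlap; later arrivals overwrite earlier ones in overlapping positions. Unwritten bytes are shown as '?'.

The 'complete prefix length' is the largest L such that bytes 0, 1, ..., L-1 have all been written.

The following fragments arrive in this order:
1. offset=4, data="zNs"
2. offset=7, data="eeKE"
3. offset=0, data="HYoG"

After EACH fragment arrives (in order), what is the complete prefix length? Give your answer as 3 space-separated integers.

Answer: 0 0 11

Derivation:
Fragment 1: offset=4 data="zNs" -> buffer=????zNs???? -> prefix_len=0
Fragment 2: offset=7 data="eeKE" -> buffer=????zNseeKE -> prefix_len=0
Fragment 3: offset=0 data="HYoG" -> buffer=HYoGzNseeKE -> prefix_len=11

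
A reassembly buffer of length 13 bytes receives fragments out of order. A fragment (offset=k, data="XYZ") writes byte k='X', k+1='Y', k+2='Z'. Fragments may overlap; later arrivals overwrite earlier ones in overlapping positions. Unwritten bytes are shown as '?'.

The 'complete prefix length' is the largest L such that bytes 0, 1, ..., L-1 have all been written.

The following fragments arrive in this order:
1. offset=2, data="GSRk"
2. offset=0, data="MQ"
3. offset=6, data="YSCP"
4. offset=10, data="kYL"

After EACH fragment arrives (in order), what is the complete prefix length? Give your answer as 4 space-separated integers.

Fragment 1: offset=2 data="GSRk" -> buffer=??GSRk??????? -> prefix_len=0
Fragment 2: offset=0 data="MQ" -> buffer=MQGSRk??????? -> prefix_len=6
Fragment 3: offset=6 data="YSCP" -> buffer=MQGSRkYSCP??? -> prefix_len=10
Fragment 4: offset=10 data="kYL" -> buffer=MQGSRkYSCPkYL -> prefix_len=13

Answer: 0 6 10 13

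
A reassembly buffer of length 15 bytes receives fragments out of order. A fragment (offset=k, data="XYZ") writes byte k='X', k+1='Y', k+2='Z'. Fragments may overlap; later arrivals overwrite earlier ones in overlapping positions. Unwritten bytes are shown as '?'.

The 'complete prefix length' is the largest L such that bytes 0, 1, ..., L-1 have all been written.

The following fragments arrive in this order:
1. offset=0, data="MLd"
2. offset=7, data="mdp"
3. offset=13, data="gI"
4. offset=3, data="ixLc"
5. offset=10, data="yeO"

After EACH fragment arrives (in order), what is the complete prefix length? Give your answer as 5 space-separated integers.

Fragment 1: offset=0 data="MLd" -> buffer=MLd???????????? -> prefix_len=3
Fragment 2: offset=7 data="mdp" -> buffer=MLd????mdp????? -> prefix_len=3
Fragment 3: offset=13 data="gI" -> buffer=MLd????mdp???gI -> prefix_len=3
Fragment 4: offset=3 data="ixLc" -> buffer=MLdixLcmdp???gI -> prefix_len=10
Fragment 5: offset=10 data="yeO" -> buffer=MLdixLcmdpyeOgI -> prefix_len=15

Answer: 3 3 3 10 15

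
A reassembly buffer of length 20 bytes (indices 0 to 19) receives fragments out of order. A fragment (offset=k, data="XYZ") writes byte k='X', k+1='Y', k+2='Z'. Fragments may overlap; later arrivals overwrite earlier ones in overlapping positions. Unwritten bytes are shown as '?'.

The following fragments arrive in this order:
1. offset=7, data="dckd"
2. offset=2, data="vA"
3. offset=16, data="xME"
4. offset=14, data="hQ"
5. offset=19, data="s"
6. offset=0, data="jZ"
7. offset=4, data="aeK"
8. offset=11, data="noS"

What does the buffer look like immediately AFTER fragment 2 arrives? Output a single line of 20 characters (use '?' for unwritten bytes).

Answer: ??vA???dckd?????????

Derivation:
Fragment 1: offset=7 data="dckd" -> buffer=???????dckd?????????
Fragment 2: offset=2 data="vA" -> buffer=??vA???dckd?????????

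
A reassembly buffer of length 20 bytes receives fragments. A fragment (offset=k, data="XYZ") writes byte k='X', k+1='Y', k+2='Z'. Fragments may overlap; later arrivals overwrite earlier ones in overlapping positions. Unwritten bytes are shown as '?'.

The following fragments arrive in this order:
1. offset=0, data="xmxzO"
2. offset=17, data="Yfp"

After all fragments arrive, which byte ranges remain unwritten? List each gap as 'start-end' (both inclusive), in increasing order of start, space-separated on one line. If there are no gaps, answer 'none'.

Fragment 1: offset=0 len=5
Fragment 2: offset=17 len=3
Gaps: 5-16

Answer: 5-16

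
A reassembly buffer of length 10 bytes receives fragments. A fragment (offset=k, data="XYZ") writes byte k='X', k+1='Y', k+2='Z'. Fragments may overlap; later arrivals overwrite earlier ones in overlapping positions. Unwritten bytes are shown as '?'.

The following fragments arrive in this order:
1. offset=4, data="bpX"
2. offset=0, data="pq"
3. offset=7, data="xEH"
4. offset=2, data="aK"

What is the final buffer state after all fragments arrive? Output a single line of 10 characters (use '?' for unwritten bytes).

Fragment 1: offset=4 data="bpX" -> buffer=????bpX???
Fragment 2: offset=0 data="pq" -> buffer=pq??bpX???
Fragment 3: offset=7 data="xEH" -> buffer=pq??bpXxEH
Fragment 4: offset=2 data="aK" -> buffer=pqaKbpXxEH

Answer: pqaKbpXxEH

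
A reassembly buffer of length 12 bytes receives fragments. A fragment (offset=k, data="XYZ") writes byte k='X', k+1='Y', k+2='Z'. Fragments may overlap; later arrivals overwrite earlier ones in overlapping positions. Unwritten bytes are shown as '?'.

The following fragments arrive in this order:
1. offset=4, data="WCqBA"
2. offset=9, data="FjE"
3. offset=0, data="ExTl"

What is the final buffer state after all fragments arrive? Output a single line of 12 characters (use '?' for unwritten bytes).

Fragment 1: offset=4 data="WCqBA" -> buffer=????WCqBA???
Fragment 2: offset=9 data="FjE" -> buffer=????WCqBAFjE
Fragment 3: offset=0 data="ExTl" -> buffer=ExTlWCqBAFjE

Answer: ExTlWCqBAFjE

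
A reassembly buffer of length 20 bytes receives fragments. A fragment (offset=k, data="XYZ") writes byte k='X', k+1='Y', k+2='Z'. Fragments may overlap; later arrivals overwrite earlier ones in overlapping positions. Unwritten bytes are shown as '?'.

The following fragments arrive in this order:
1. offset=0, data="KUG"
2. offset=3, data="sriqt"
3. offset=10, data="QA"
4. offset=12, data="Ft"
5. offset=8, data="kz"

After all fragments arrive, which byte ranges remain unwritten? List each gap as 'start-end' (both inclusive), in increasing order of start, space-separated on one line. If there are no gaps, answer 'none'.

Fragment 1: offset=0 len=3
Fragment 2: offset=3 len=5
Fragment 3: offset=10 len=2
Fragment 4: offset=12 len=2
Fragment 5: offset=8 len=2
Gaps: 14-19

Answer: 14-19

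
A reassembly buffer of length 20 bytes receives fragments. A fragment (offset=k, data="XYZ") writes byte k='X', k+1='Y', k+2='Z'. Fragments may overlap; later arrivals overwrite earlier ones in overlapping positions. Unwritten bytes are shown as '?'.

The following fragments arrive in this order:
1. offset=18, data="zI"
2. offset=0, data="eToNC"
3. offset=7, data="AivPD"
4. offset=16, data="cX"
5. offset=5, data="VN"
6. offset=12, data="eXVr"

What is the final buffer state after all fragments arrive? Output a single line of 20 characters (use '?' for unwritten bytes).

Answer: eToNCVNAivPDeXVrcXzI

Derivation:
Fragment 1: offset=18 data="zI" -> buffer=??????????????????zI
Fragment 2: offset=0 data="eToNC" -> buffer=eToNC?????????????zI
Fragment 3: offset=7 data="AivPD" -> buffer=eToNC??AivPD??????zI
Fragment 4: offset=16 data="cX" -> buffer=eToNC??AivPD????cXzI
Fragment 5: offset=5 data="VN" -> buffer=eToNCVNAivPD????cXzI
Fragment 6: offset=12 data="eXVr" -> buffer=eToNCVNAivPDeXVrcXzI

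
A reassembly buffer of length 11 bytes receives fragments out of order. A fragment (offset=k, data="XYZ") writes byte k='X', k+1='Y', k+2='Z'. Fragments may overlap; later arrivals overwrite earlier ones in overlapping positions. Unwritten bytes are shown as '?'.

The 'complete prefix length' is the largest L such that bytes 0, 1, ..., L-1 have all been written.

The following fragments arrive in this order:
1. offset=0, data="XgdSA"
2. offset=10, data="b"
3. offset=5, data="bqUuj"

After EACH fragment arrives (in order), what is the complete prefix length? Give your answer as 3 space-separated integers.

Answer: 5 5 11

Derivation:
Fragment 1: offset=0 data="XgdSA" -> buffer=XgdSA?????? -> prefix_len=5
Fragment 2: offset=10 data="b" -> buffer=XgdSA?????b -> prefix_len=5
Fragment 3: offset=5 data="bqUuj" -> buffer=XgdSAbqUujb -> prefix_len=11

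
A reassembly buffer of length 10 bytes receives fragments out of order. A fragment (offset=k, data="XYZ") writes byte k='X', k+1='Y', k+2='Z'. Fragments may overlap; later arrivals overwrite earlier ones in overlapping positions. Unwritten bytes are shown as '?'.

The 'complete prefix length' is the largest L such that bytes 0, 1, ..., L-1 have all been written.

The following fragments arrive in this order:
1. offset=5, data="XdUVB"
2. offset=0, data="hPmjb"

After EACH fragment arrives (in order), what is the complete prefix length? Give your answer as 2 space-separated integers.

Answer: 0 10

Derivation:
Fragment 1: offset=5 data="XdUVB" -> buffer=?????XdUVB -> prefix_len=0
Fragment 2: offset=0 data="hPmjb" -> buffer=hPmjbXdUVB -> prefix_len=10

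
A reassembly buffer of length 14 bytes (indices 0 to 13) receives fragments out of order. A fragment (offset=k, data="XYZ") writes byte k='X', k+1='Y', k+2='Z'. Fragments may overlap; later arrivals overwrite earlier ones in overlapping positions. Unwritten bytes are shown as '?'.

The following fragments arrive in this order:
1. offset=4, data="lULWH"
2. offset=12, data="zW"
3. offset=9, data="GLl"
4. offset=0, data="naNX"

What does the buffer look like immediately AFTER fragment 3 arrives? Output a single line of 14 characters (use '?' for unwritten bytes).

Answer: ????lULWHGLlzW

Derivation:
Fragment 1: offset=4 data="lULWH" -> buffer=????lULWH?????
Fragment 2: offset=12 data="zW" -> buffer=????lULWH???zW
Fragment 3: offset=9 data="GLl" -> buffer=????lULWHGLlzW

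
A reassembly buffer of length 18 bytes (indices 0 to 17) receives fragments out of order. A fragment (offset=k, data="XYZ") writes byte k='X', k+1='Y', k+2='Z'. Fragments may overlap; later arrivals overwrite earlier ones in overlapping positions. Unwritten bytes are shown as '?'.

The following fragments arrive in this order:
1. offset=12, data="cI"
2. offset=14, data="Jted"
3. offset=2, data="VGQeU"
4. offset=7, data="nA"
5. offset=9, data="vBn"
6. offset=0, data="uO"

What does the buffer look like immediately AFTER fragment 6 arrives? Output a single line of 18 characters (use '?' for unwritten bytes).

Fragment 1: offset=12 data="cI" -> buffer=????????????cI????
Fragment 2: offset=14 data="Jted" -> buffer=????????????cIJted
Fragment 3: offset=2 data="VGQeU" -> buffer=??VGQeU?????cIJted
Fragment 4: offset=7 data="nA" -> buffer=??VGQeUnA???cIJted
Fragment 5: offset=9 data="vBn" -> buffer=??VGQeUnAvBncIJted
Fragment 6: offset=0 data="uO" -> buffer=uOVGQeUnAvBncIJted

Answer: uOVGQeUnAvBncIJted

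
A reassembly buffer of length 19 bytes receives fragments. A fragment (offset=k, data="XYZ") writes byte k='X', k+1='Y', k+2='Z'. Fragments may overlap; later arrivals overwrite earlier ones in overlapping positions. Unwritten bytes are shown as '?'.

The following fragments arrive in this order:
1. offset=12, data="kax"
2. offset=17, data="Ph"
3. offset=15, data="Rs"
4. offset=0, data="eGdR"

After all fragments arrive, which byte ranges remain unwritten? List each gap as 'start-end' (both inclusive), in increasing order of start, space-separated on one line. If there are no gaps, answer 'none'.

Answer: 4-11

Derivation:
Fragment 1: offset=12 len=3
Fragment 2: offset=17 len=2
Fragment 3: offset=15 len=2
Fragment 4: offset=0 len=4
Gaps: 4-11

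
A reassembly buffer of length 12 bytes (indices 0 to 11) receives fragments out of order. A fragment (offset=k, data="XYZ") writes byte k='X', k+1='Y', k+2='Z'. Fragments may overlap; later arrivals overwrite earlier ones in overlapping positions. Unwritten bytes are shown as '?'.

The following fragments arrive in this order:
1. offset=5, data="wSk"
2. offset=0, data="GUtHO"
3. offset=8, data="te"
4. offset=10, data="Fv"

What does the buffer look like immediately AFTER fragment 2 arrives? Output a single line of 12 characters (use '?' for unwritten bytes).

Fragment 1: offset=5 data="wSk" -> buffer=?????wSk????
Fragment 2: offset=0 data="GUtHO" -> buffer=GUtHOwSk????

Answer: GUtHOwSk????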